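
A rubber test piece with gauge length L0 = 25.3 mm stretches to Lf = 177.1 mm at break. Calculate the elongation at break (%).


Elongation = (Lf - L0) / L0 * 100
= (177.1 - 25.3) / 25.3 * 100
= 151.8 / 25.3 * 100
= 600.0%

600.0%


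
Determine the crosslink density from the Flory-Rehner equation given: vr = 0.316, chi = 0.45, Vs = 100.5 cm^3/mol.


ln(1 - vr) = ln(1 - 0.316) = -0.3798
Numerator = -((-0.3798) + 0.316 + 0.45 * 0.316^2) = 0.0189
Denominator = 100.5 * (0.316^(1/3) - 0.316/2) = 52.5744
nu = 0.0189 / 52.5744 = 3.5877e-04 mol/cm^3

3.5877e-04 mol/cm^3


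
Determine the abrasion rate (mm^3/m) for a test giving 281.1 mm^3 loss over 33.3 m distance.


Rate = volume_loss / distance
= 281.1 / 33.3
= 8.441 mm^3/m

8.441 mm^3/m


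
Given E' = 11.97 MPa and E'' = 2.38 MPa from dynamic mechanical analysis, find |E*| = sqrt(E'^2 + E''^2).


|E*| = sqrt(E'^2 + E''^2)
= sqrt(11.97^2 + 2.38^2)
= sqrt(143.2809 + 5.6644)
= 12.204 MPa

12.204 MPa


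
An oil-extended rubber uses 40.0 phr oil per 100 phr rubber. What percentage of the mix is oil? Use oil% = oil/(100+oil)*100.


Oil % = oil / (100 + oil) * 100
= 40.0 / (100 + 40.0) * 100
= 40.0 / 140.0 * 100
= 28.57%

28.57%


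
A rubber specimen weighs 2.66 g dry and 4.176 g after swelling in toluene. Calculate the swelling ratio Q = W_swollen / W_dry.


Q = W_swollen / W_dry
Q = 4.176 / 2.66
Q = 1.57

Q = 1.57


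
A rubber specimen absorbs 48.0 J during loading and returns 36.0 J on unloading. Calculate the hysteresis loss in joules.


Hysteresis loss = loading - unloading
= 48.0 - 36.0
= 12.0 J

12.0 J


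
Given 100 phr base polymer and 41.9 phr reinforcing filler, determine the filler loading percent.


Filler % = filler / (rubber + filler) * 100
= 41.9 / (100 + 41.9) * 100
= 41.9 / 141.9 * 100
= 29.53%

29.53%


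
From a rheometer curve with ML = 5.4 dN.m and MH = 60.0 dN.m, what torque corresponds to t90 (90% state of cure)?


M90 = ML + 0.9 * (MH - ML)
M90 = 5.4 + 0.9 * (60.0 - 5.4)
M90 = 5.4 + 0.9 * 54.6
M90 = 54.54 dN.m

54.54 dN.m


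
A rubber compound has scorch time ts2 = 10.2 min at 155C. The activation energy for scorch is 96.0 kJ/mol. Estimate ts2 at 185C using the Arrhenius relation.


Convert temperatures: T1 = 155 + 273.15 = 428.15 K, T2 = 185 + 273.15 = 458.15 K
ts2_new = 10.2 * exp(96000 / 8.314 * (1/458.15 - 1/428.15))
1/T2 - 1/T1 = -1.5294e-04
ts2_new = 1.74 min

1.74 min


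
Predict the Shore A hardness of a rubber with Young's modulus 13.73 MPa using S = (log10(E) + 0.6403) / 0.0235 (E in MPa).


log10(E) = 0.0235*S - 0.6403  =>  S = (log10(E) + 0.6403) / 0.0235
log10(13.73) = 1.137671
S = (1.137671 + 0.6403) / 0.0235 = 1.777971 / 0.0235
S = 75.7

Shore A = 75.7


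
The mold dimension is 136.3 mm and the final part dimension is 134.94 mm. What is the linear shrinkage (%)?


Shrinkage = (mold - part) / mold * 100
= (136.3 - 134.94) / 136.3 * 100
= 1.36 / 136.3 * 100
= 1.0%

1.0%


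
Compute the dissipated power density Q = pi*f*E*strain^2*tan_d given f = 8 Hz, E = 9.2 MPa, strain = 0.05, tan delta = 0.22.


Q = pi * f * E * strain^2 * tan_d
= pi * 8 * 9.2 * 0.05^2 * 0.22
= pi * 8 * 9.2 * 0.0025 * 0.22
= 0.1272

Q = 0.1272


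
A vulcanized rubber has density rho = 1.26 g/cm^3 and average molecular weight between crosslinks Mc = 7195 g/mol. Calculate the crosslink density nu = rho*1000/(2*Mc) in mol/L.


nu = rho * 1000 / (2 * Mc)
nu = 1.26 * 1000 / (2 * 7195)
nu = 1260.0 / 14390
nu = 0.0876 mol/L

0.0876 mol/L


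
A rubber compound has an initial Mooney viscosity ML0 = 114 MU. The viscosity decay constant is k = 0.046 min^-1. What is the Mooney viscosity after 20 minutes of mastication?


ML = ML0 * exp(-k * t)
ML = 114 * exp(-0.046 * 20)
ML = 114 * 0.3985
ML = 45.43 MU

45.43 MU


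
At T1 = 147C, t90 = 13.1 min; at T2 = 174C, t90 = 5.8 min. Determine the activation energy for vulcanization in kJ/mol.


T1 = 420.15 K, T2 = 447.15 K
1/T1 - 1/T2 = 1.4372e-04
ln(t1/t2) = ln(13.1/5.8) = 0.8148
Ea = 8.314 * 0.8148 / 1.4372e-04 = 47133.5908 J/mol
Ea = 47.13 kJ/mol

47.13 kJ/mol


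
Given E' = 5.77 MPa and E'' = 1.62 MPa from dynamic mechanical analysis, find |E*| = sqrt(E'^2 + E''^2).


|E*| = sqrt(E'^2 + E''^2)
= sqrt(5.77^2 + 1.62^2)
= sqrt(33.2929 + 2.6244)
= 5.993 MPa

5.993 MPa


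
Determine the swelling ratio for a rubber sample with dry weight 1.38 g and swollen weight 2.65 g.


Q = W_swollen / W_dry
Q = 2.65 / 1.38
Q = 1.92

Q = 1.92


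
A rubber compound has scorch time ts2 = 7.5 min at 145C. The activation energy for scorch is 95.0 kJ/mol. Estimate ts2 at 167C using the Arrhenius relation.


Convert temperatures: T1 = 145 + 273.15 = 418.15 K, T2 = 167 + 273.15 = 440.15 K
ts2_new = 7.5 * exp(95000 / 8.314 * (1/440.15 - 1/418.15))
1/T2 - 1/T1 = -1.1953e-04
ts2_new = 1.91 min

1.91 min


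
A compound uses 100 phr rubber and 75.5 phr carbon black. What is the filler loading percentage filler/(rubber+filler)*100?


Filler % = filler / (rubber + filler) * 100
= 75.5 / (100 + 75.5) * 100
= 75.5 / 175.5 * 100
= 43.02%

43.02%


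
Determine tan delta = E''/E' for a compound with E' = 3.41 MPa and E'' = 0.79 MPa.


tan delta = E'' / E'
= 0.79 / 3.41
= 0.2317

tan delta = 0.2317


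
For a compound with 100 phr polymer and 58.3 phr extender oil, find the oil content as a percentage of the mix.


Oil % = oil / (100 + oil) * 100
= 58.3 / (100 + 58.3) * 100
= 58.3 / 158.3 * 100
= 36.83%

36.83%


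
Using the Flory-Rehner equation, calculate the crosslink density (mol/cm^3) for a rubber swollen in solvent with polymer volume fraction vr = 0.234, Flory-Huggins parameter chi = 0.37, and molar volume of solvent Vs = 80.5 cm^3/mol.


ln(1 - vr) = ln(1 - 0.234) = -0.2666
Numerator = -((-0.2666) + 0.234 + 0.37 * 0.234^2) = 0.0123
Denominator = 80.5 * (0.234^(1/3) - 0.234/2) = 40.1875
nu = 0.0123 / 40.1875 = 3.0640e-04 mol/cm^3

3.0640e-04 mol/cm^3


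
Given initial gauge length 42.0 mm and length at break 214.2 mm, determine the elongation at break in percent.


Elongation = (Lf - L0) / L0 * 100
= (214.2 - 42.0) / 42.0 * 100
= 172.2 / 42.0 * 100
= 410.0%

410.0%


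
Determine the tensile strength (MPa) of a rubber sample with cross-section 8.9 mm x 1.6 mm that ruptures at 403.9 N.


Area = width * thickness = 8.9 * 1.6 = 14.24 mm^2
TS = force / area = 403.9 / 14.24 = 28.36 MPa

28.36 MPa


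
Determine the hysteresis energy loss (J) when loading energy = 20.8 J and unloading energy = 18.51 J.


Hysteresis loss = loading - unloading
= 20.8 - 18.51
= 2.29 J

2.29 J


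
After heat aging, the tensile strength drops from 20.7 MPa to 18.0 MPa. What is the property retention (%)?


Retention = aged / original * 100
= 18.0 / 20.7 * 100
= 87.0%

87.0%


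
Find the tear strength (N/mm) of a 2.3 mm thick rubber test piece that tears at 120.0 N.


Tear strength = force / thickness
= 120.0 / 2.3
= 52.17 N/mm

52.17 N/mm


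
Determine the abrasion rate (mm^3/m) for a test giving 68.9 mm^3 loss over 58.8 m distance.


Rate = volume_loss / distance
= 68.9 / 58.8
= 1.172 mm^3/m

1.172 mm^3/m


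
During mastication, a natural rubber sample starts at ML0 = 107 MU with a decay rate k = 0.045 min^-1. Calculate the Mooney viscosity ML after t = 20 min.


ML = ML0 * exp(-k * t)
ML = 107 * exp(-0.045 * 20)
ML = 107 * 0.4066
ML = 43.5 MU

43.5 MU


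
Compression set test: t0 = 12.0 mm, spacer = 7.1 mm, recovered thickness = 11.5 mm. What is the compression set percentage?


CS = (t0 - recovered) / (t0 - ts) * 100
= (12.0 - 11.5) / (12.0 - 7.1) * 100
= 0.5 / 4.9 * 100
= 10.2%

10.2%


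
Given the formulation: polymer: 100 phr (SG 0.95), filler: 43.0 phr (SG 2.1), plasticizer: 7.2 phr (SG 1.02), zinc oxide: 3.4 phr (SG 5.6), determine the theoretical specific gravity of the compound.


Sum of weights = 153.6
Volume contributions:
  polymer: 100/0.95 = 105.2632
  filler: 43.0/2.1 = 20.4762
  plasticizer: 7.2/1.02 = 7.0588
  zinc oxide: 3.4/5.6 = 0.6071
Sum of volumes = 133.4053
SG = 153.6 / 133.4053 = 1.151

SG = 1.151


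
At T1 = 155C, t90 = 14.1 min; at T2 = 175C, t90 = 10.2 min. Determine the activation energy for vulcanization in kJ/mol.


T1 = 428.15 K, T2 = 448.15 K
1/T1 - 1/T2 = 1.0423e-04
ln(t1/t2) = ln(14.1/10.2) = 0.3238
Ea = 8.314 * 0.3238 / 1.0423e-04 = 25826.1034 J/mol
Ea = 25.83 kJ/mol

25.83 kJ/mol


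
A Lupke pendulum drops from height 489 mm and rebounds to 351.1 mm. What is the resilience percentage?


Resilience = h_rebound / h_drop * 100
= 351.1 / 489 * 100
= 71.8%

71.8%


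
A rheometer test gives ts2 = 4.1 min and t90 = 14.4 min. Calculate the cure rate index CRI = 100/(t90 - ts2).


CRI = 100 / (t90 - ts2)
= 100 / (14.4 - 4.1)
= 100 / 10.3
= 9.71 min^-1

9.71 min^-1


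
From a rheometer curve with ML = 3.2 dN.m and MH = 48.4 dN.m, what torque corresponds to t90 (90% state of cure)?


M90 = ML + 0.9 * (MH - ML)
M90 = 3.2 + 0.9 * (48.4 - 3.2)
M90 = 3.2 + 0.9 * 45.2
M90 = 43.88 dN.m

43.88 dN.m


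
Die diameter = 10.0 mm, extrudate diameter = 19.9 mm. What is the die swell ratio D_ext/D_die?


Die swell ratio = D_extrudate / D_die
= 19.9 / 10.0
= 1.99

Die swell = 1.99


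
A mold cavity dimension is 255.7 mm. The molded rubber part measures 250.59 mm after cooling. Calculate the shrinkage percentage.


Shrinkage = (mold - part) / mold * 100
= (255.7 - 250.59) / 255.7 * 100
= 5.11 / 255.7 * 100
= 2.0%

2.0%


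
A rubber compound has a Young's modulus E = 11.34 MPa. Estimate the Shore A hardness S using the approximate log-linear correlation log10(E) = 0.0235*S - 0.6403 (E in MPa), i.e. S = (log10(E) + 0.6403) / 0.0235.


log10(E) = 0.0235*S - 0.6403  =>  S = (log10(E) + 0.6403) / 0.0235
log10(11.34) = 1.054613
S = (1.054613 + 0.6403) / 0.0235 = 1.694913 / 0.0235
S = 72.1

Shore A = 72.1


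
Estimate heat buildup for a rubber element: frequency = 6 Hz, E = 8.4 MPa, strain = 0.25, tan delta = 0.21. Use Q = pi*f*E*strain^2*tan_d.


Q = pi * f * E * strain^2 * tan_d
= pi * 6 * 8.4 * 0.25^2 * 0.21
= pi * 6 * 8.4 * 0.0625 * 0.21
= 2.0782

Q = 2.0782


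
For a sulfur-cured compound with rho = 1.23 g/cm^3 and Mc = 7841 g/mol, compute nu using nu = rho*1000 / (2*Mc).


nu = rho * 1000 / (2 * Mc)
nu = 1.23 * 1000 / (2 * 7841)
nu = 1230.0 / 15682
nu = 0.0784 mol/L

0.0784 mol/L


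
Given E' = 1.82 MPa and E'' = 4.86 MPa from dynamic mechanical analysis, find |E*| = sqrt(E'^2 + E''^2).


|E*| = sqrt(E'^2 + E''^2)
= sqrt(1.82^2 + 4.86^2)
= sqrt(3.3124 + 23.6196)
= 5.19 MPa

5.19 MPa


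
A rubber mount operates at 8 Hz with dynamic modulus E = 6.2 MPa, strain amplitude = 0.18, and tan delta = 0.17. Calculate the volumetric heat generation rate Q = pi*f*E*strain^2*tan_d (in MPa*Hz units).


Q = pi * f * E * strain^2 * tan_d
= pi * 8 * 6.2 * 0.18^2 * 0.17
= pi * 8 * 6.2 * 0.0324 * 0.17
= 0.8583

Q = 0.8583


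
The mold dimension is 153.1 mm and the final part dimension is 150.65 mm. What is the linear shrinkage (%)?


Shrinkage = (mold - part) / mold * 100
= (153.1 - 150.65) / 153.1 * 100
= 2.45 / 153.1 * 100
= 1.6%

1.6%


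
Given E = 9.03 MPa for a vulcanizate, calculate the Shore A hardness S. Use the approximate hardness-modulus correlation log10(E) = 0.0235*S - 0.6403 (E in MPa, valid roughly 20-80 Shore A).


log10(E) = 0.0235*S - 0.6403  =>  S = (log10(E) + 0.6403) / 0.0235
log10(9.03) = 0.955688
S = (0.955688 + 0.6403) / 0.0235 = 1.595988 / 0.0235
S = 67.9

Shore A = 67.9


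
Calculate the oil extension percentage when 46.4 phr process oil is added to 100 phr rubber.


Oil % = oil / (100 + oil) * 100
= 46.4 / (100 + 46.4) * 100
= 46.4 / 146.4 * 100
= 31.69%

31.69%


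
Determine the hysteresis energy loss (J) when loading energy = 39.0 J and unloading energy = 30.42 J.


Hysteresis loss = loading - unloading
= 39.0 - 30.42
= 8.58 J

8.58 J


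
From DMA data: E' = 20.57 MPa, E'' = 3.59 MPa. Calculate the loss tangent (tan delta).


tan delta = E'' / E'
= 3.59 / 20.57
= 0.1745

tan delta = 0.1745


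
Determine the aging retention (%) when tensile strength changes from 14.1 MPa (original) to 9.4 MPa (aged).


Retention = aged / original * 100
= 9.4 / 14.1 * 100
= 66.7%

66.7%


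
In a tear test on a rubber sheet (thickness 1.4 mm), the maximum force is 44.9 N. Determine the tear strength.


Tear strength = force / thickness
= 44.9 / 1.4
= 32.07 N/mm

32.07 N/mm


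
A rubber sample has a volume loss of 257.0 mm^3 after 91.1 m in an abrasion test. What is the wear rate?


Rate = volume_loss / distance
= 257.0 / 91.1
= 2.821 mm^3/m

2.821 mm^3/m


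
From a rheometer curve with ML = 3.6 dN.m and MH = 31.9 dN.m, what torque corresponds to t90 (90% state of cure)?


M90 = ML + 0.9 * (MH - ML)
M90 = 3.6 + 0.9 * (31.9 - 3.6)
M90 = 3.6 + 0.9 * 28.3
M90 = 29.07 dN.m

29.07 dN.m


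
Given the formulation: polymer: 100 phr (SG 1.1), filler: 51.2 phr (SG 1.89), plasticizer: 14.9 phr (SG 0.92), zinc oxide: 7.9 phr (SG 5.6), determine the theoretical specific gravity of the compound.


Sum of weights = 174.0
Volume contributions:
  polymer: 100/1.1 = 90.9091
  filler: 51.2/1.89 = 27.0899
  plasticizer: 14.9/0.92 = 16.1957
  zinc oxide: 7.9/5.6 = 1.4107
Sum of volumes = 135.6054
SG = 174.0 / 135.6054 = 1.283

SG = 1.283


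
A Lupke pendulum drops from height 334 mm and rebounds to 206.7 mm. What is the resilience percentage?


Resilience = h_rebound / h_drop * 100
= 206.7 / 334 * 100
= 61.9%

61.9%


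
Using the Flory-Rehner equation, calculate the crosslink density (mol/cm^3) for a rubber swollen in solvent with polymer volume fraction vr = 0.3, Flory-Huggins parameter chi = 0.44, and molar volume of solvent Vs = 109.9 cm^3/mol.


ln(1 - vr) = ln(1 - 0.3) = -0.3567
Numerator = -((-0.3567) + 0.3 + 0.44 * 0.3^2) = 0.0171
Denominator = 109.9 * (0.3^(1/3) - 0.3/2) = 57.0857
nu = 0.0171 / 57.0857 = 2.9911e-04 mol/cm^3

2.9911e-04 mol/cm^3


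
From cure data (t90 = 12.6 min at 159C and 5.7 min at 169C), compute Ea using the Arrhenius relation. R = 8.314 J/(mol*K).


T1 = 432.15 K, T2 = 442.15 K
1/T1 - 1/T2 = 5.2335e-05
ln(t1/t2) = ln(12.6/5.7) = 0.7932
Ea = 8.314 * 0.7932 / 5.2335e-05 = 126012.5058 J/mol
Ea = 126.01 kJ/mol

126.01 kJ/mol


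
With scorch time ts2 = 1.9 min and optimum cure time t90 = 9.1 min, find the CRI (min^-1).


CRI = 100 / (t90 - ts2)
= 100 / (9.1 - 1.9)
= 100 / 7.2
= 13.89 min^-1

13.89 min^-1


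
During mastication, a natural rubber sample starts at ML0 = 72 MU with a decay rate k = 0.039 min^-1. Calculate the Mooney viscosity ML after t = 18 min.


ML = ML0 * exp(-k * t)
ML = 72 * exp(-0.039 * 18)
ML = 72 * 0.4956
ML = 35.68 MU

35.68 MU


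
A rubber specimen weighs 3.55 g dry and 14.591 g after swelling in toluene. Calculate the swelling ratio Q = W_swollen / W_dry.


Q = W_swollen / W_dry
Q = 14.591 / 3.55
Q = 4.11

Q = 4.11


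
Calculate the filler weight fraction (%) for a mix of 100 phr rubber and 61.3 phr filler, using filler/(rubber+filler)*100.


Filler % = filler / (rubber + filler) * 100
= 61.3 / (100 + 61.3) * 100
= 61.3 / 161.3 * 100
= 38.0%

38.0%


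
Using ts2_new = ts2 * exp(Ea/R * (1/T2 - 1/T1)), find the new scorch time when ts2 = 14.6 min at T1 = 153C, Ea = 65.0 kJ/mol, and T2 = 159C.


Convert temperatures: T1 = 153 + 273.15 = 426.15 K, T2 = 159 + 273.15 = 432.15 K
ts2_new = 14.6 * exp(65000 / 8.314 * (1/432.15 - 1/426.15))
1/T2 - 1/T1 = -3.2580e-05
ts2_new = 11.32 min

11.32 min


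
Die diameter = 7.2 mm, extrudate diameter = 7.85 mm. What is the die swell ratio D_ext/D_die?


Die swell ratio = D_extrudate / D_die
= 7.85 / 7.2
= 1.09

Die swell = 1.09


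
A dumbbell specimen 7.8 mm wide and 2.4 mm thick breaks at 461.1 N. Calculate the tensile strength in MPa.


Area = width * thickness = 7.8 * 2.4 = 18.72 mm^2
TS = force / area = 461.1 / 18.72 = 24.63 MPa

24.63 MPa


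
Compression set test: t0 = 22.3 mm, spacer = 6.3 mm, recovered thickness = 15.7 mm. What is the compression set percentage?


CS = (t0 - recovered) / (t0 - ts) * 100
= (22.3 - 15.7) / (22.3 - 6.3) * 100
= 6.6 / 16.0 * 100
= 41.2%

41.2%


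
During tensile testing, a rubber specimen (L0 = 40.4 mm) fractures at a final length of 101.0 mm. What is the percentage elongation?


Elongation = (Lf - L0) / L0 * 100
= (101.0 - 40.4) / 40.4 * 100
= 60.6 / 40.4 * 100
= 150.0%

150.0%


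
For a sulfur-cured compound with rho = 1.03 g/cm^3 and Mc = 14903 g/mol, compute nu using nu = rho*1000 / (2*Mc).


nu = rho * 1000 / (2 * Mc)
nu = 1.03 * 1000 / (2 * 14903)
nu = 1030.0 / 29806
nu = 0.0346 mol/L

0.0346 mol/L


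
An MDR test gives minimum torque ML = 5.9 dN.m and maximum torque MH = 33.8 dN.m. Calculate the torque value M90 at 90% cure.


M90 = ML + 0.9 * (MH - ML)
M90 = 5.9 + 0.9 * (33.8 - 5.9)
M90 = 5.9 + 0.9 * 27.9
M90 = 31.01 dN.m

31.01 dN.m


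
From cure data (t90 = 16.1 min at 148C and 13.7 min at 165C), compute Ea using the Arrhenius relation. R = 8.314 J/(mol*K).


T1 = 421.15 K, T2 = 438.15 K
1/T1 - 1/T2 = 9.2128e-05
ln(t1/t2) = ln(16.1/13.7) = 0.1614
Ea = 8.314 * 0.1614 / 9.2128e-05 = 14567.5768 J/mol
Ea = 14.57 kJ/mol

14.57 kJ/mol


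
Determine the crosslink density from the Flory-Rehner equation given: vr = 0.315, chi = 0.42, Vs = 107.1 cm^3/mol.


ln(1 - vr) = ln(1 - 0.315) = -0.3783
Numerator = -((-0.3783) + 0.315 + 0.42 * 0.315^2) = 0.0217
Denominator = 107.1 * (0.315^(1/3) - 0.315/2) = 56.0036
nu = 0.0217 / 56.0036 = 3.8680e-04 mol/cm^3

3.8680e-04 mol/cm^3


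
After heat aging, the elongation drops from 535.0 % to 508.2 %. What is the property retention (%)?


Retention = aged / original * 100
= 508.2 / 535.0 * 100
= 95.0%

95.0%


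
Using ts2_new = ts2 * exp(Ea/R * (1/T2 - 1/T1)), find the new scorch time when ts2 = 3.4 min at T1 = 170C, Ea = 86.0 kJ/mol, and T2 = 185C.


Convert temperatures: T1 = 170 + 273.15 = 443.15 K, T2 = 185 + 273.15 = 458.15 K
ts2_new = 3.4 * exp(86000 / 8.314 * (1/458.15 - 1/443.15))
1/T2 - 1/T1 = -7.3881e-05
ts2_new = 1.58 min

1.58 min


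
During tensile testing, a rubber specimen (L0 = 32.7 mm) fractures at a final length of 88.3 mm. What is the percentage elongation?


Elongation = (Lf - L0) / L0 * 100
= (88.3 - 32.7) / 32.7 * 100
= 55.6 / 32.7 * 100
= 170.0%

170.0%


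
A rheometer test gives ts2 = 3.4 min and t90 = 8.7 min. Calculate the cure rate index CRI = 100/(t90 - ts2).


CRI = 100 / (t90 - ts2)
= 100 / (8.7 - 3.4)
= 100 / 5.3
= 18.87 min^-1

18.87 min^-1


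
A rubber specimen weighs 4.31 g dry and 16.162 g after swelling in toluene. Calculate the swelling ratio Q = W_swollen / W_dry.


Q = W_swollen / W_dry
Q = 16.162 / 4.31
Q = 3.75

Q = 3.75


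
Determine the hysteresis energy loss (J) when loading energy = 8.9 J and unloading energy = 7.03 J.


Hysteresis loss = loading - unloading
= 8.9 - 7.03
= 1.87 J

1.87 J


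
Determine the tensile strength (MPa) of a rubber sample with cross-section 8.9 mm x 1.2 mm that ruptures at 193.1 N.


Area = width * thickness = 8.9 * 1.2 = 10.68 mm^2
TS = force / area = 193.1 / 10.68 = 18.08 MPa

18.08 MPa


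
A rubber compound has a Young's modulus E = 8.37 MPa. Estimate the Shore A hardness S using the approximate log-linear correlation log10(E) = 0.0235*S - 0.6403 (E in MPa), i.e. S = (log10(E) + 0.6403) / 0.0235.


log10(E) = 0.0235*S - 0.6403  =>  S = (log10(E) + 0.6403) / 0.0235
log10(8.37) = 0.922725
S = (0.922725 + 0.6403) / 0.0235 = 1.563025 / 0.0235
S = 66.5

Shore A = 66.5


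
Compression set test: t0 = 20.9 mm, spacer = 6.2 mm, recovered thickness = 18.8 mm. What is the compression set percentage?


CS = (t0 - recovered) / (t0 - ts) * 100
= (20.9 - 18.8) / (20.9 - 6.2) * 100
= 2.1 / 14.7 * 100
= 14.3%

14.3%


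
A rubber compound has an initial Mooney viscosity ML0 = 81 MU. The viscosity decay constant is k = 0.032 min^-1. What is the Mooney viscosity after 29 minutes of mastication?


ML = ML0 * exp(-k * t)
ML = 81 * exp(-0.032 * 29)
ML = 81 * 0.3953
ML = 32.02 MU

32.02 MU


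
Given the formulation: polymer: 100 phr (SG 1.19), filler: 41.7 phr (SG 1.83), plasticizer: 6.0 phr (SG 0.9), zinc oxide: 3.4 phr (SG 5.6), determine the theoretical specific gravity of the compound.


Sum of weights = 151.1
Volume contributions:
  polymer: 100/1.19 = 84.0336
  filler: 41.7/1.83 = 22.7869
  plasticizer: 6.0/0.9 = 6.6667
  zinc oxide: 3.4/5.6 = 0.6071
Sum of volumes = 114.0943
SG = 151.1 / 114.0943 = 1.324

SG = 1.324


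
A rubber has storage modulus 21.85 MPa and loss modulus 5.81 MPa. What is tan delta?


tan delta = E'' / E'
= 5.81 / 21.85
= 0.2659

tan delta = 0.2659


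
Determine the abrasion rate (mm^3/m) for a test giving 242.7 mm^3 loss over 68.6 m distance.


Rate = volume_loss / distance
= 242.7 / 68.6
= 3.538 mm^3/m

3.538 mm^3/m


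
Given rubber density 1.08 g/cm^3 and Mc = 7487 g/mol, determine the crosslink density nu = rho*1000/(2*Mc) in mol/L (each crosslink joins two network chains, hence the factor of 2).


nu = rho * 1000 / (2 * Mc)
nu = 1.08 * 1000 / (2 * 7487)
nu = 1080.0 / 14974
nu = 0.0721 mol/L

0.0721 mol/L


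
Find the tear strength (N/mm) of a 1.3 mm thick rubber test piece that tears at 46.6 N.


Tear strength = force / thickness
= 46.6 / 1.3
= 35.85 N/mm

35.85 N/mm


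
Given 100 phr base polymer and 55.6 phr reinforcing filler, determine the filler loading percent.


Filler % = filler / (rubber + filler) * 100
= 55.6 / (100 + 55.6) * 100
= 55.6 / 155.6 * 100
= 35.73%

35.73%


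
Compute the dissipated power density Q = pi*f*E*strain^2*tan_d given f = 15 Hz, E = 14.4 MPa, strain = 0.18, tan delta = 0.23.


Q = pi * f * E * strain^2 * tan_d
= pi * 15 * 14.4 * 0.18^2 * 0.23
= pi * 15 * 14.4 * 0.0324 * 0.23
= 5.0568

Q = 5.0568


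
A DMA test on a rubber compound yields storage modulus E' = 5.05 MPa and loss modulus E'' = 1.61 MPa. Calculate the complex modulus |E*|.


|E*| = sqrt(E'^2 + E''^2)
= sqrt(5.05^2 + 1.61^2)
= sqrt(25.5025 + 2.5921)
= 5.3 MPa

5.3 MPa


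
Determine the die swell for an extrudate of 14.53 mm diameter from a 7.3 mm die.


Die swell ratio = D_extrudate / D_die
= 14.53 / 7.3
= 1.99

Die swell = 1.99


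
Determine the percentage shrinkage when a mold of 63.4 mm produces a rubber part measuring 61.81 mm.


Shrinkage = (mold - part) / mold * 100
= (63.4 - 61.81) / 63.4 * 100
= 1.59 / 63.4 * 100
= 2.51%

2.51%


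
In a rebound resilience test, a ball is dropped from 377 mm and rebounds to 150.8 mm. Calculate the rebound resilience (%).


Resilience = h_rebound / h_drop * 100
= 150.8 / 377 * 100
= 40.0%

40.0%


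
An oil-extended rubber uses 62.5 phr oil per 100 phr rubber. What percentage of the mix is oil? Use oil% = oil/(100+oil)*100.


Oil % = oil / (100 + oil) * 100
= 62.5 / (100 + 62.5) * 100
= 62.5 / 162.5 * 100
= 38.46%

38.46%


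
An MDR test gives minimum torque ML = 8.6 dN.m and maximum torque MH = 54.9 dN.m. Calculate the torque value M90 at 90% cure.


M90 = ML + 0.9 * (MH - ML)
M90 = 8.6 + 0.9 * (54.9 - 8.6)
M90 = 8.6 + 0.9 * 46.3
M90 = 50.27 dN.m

50.27 dN.m


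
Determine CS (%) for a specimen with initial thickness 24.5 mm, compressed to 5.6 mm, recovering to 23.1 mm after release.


CS = (t0 - recovered) / (t0 - ts) * 100
= (24.5 - 23.1) / (24.5 - 5.6) * 100
= 1.4 / 18.9 * 100
= 7.4%

7.4%


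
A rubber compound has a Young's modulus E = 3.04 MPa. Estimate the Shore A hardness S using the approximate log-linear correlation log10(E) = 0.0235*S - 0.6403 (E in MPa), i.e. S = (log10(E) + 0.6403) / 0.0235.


log10(E) = 0.0235*S - 0.6403  =>  S = (log10(E) + 0.6403) / 0.0235
log10(3.04) = 0.482874
S = (0.482874 + 0.6403) / 0.0235 = 1.123174 / 0.0235
S = 47.8

Shore A = 47.8


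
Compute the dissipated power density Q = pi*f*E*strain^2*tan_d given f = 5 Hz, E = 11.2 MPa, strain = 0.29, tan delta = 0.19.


Q = pi * f * E * strain^2 * tan_d
= pi * 5 * 11.2 * 0.29^2 * 0.19
= pi * 5 * 11.2 * 0.0841 * 0.19
= 2.8112

Q = 2.8112


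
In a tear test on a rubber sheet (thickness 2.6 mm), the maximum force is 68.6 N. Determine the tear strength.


Tear strength = force / thickness
= 68.6 / 2.6
= 26.38 N/mm

26.38 N/mm


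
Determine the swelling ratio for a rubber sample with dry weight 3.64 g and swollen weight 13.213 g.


Q = W_swollen / W_dry
Q = 13.213 / 3.64
Q = 3.63

Q = 3.63


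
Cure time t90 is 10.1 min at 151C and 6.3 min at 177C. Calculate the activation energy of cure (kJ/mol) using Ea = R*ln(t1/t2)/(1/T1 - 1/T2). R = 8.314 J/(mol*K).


T1 = 424.15 K, T2 = 450.15 K
1/T1 - 1/T2 = 1.3617e-04
ln(t1/t2) = ln(10.1/6.3) = 0.4720
Ea = 8.314 * 0.4720 / 1.3617e-04 = 28816.5724 J/mol
Ea = 28.82 kJ/mol

28.82 kJ/mol


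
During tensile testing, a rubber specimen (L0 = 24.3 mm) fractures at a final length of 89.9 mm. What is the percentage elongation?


Elongation = (Lf - L0) / L0 * 100
= (89.9 - 24.3) / 24.3 * 100
= 65.6 / 24.3 * 100
= 270.0%

270.0%


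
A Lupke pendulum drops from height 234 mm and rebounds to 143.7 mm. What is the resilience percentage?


Resilience = h_rebound / h_drop * 100
= 143.7 / 234 * 100
= 61.4%

61.4%


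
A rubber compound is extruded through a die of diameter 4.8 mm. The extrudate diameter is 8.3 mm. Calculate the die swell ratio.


Die swell ratio = D_extrudate / D_die
= 8.3 / 4.8
= 1.729

Die swell = 1.729


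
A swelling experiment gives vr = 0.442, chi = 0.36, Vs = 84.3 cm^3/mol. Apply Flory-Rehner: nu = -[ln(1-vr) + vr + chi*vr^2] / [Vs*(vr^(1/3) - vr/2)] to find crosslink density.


ln(1 - vr) = ln(1 - 0.442) = -0.5834
Numerator = -((-0.5834) + 0.442 + 0.36 * 0.442^2) = 0.0711
Denominator = 84.3 * (0.442^(1/3) - 0.442/2) = 45.5845
nu = 0.0711 / 45.5845 = 0.0016 mol/cm^3

0.0016 mol/cm^3


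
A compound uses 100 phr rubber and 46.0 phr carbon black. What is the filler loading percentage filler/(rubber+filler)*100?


Filler % = filler / (rubber + filler) * 100
= 46.0 / (100 + 46.0) * 100
= 46.0 / 146.0 * 100
= 31.51%

31.51%


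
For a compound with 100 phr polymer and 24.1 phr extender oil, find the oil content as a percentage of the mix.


Oil % = oil / (100 + oil) * 100
= 24.1 / (100 + 24.1) * 100
= 24.1 / 124.1 * 100
= 19.42%

19.42%


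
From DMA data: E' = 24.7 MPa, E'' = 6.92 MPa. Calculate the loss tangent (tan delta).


tan delta = E'' / E'
= 6.92 / 24.7
= 0.2802

tan delta = 0.2802


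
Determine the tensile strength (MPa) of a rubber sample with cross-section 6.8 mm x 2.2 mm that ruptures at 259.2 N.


Area = width * thickness = 6.8 * 2.2 = 14.96 mm^2
TS = force / area = 259.2 / 14.96 = 17.33 MPa

17.33 MPa


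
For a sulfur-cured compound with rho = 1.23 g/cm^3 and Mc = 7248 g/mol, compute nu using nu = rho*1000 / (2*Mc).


nu = rho * 1000 / (2 * Mc)
nu = 1.23 * 1000 / (2 * 7248)
nu = 1230.0 / 14496
nu = 0.0849 mol/L

0.0849 mol/L


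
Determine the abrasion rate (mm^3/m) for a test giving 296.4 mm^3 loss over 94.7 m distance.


Rate = volume_loss / distance
= 296.4 / 94.7
= 3.13 mm^3/m

3.13 mm^3/m


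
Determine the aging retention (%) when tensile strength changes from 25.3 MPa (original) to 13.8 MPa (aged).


Retention = aged / original * 100
= 13.8 / 25.3 * 100
= 54.5%

54.5%


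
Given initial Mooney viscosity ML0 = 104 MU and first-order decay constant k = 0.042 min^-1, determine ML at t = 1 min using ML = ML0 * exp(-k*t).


ML = ML0 * exp(-k * t)
ML = 104 * exp(-0.042 * 1)
ML = 104 * 0.9589
ML = 99.72 MU

99.72 MU


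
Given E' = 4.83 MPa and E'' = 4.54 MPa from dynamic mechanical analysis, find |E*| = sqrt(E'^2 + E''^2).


|E*| = sqrt(E'^2 + E''^2)
= sqrt(4.83^2 + 4.54^2)
= sqrt(23.3289 + 20.6116)
= 6.629 MPa

6.629 MPa


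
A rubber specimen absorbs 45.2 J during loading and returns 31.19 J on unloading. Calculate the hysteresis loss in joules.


Hysteresis loss = loading - unloading
= 45.2 - 31.19
= 14.01 J

14.01 J


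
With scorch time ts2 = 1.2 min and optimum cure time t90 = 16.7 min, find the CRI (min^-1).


CRI = 100 / (t90 - ts2)
= 100 / (16.7 - 1.2)
= 100 / 15.5
= 6.45 min^-1

6.45 min^-1


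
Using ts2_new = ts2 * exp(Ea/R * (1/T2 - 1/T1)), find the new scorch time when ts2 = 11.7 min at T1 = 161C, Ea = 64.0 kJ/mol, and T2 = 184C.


Convert temperatures: T1 = 161 + 273.15 = 434.15 K, T2 = 184 + 273.15 = 457.15 K
ts2_new = 11.7 * exp(64000 / 8.314 * (1/457.15 - 1/434.15))
1/T2 - 1/T1 = -1.1589e-04
ts2_new = 4.79 min

4.79 min


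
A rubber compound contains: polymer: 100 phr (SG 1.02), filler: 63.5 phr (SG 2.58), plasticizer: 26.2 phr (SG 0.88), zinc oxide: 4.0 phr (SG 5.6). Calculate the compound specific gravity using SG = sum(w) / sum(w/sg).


Sum of weights = 193.7
Volume contributions:
  polymer: 100/1.02 = 98.0392
  filler: 63.5/2.58 = 24.6124
  plasticizer: 26.2/0.88 = 29.7727
  zinc oxide: 4.0/5.6 = 0.7143
Sum of volumes = 153.1386
SG = 193.7 / 153.1386 = 1.265

SG = 1.265


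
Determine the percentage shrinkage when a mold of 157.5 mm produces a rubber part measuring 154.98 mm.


Shrinkage = (mold - part) / mold * 100
= (157.5 - 154.98) / 157.5 * 100
= 2.52 / 157.5 * 100
= 1.6%

1.6%


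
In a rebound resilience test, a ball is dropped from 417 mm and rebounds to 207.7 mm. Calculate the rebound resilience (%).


Resilience = h_rebound / h_drop * 100
= 207.7 / 417 * 100
= 49.8%

49.8%


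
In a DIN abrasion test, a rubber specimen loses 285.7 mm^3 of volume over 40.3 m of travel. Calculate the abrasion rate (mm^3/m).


Rate = volume_loss / distance
= 285.7 / 40.3
= 7.089 mm^3/m

7.089 mm^3/m


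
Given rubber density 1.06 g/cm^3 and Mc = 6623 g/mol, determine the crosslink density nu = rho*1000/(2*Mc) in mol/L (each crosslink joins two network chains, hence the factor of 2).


nu = rho * 1000 / (2 * Mc)
nu = 1.06 * 1000 / (2 * 6623)
nu = 1060.0 / 13246
nu = 0.0800 mol/L

0.0800 mol/L


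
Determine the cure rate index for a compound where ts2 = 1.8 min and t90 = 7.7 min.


CRI = 100 / (t90 - ts2)
= 100 / (7.7 - 1.8)
= 100 / 5.9
= 16.95 min^-1

16.95 min^-1


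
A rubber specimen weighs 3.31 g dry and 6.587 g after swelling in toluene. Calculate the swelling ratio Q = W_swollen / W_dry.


Q = W_swollen / W_dry
Q = 6.587 / 3.31
Q = 1.99

Q = 1.99


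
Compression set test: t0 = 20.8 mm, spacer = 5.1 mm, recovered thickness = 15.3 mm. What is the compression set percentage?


CS = (t0 - recovered) / (t0 - ts) * 100
= (20.8 - 15.3) / (20.8 - 5.1) * 100
= 5.5 / 15.7 * 100
= 35.0%

35.0%


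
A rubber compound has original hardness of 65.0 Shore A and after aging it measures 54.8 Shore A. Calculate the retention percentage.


Retention = aged / original * 100
= 54.8 / 65.0 * 100
= 84.3%

84.3%


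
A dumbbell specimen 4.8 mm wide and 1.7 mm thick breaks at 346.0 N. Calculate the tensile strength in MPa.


Area = width * thickness = 4.8 * 1.7 = 8.16 mm^2
TS = force / area = 346.0 / 8.16 = 42.4 MPa

42.4 MPa


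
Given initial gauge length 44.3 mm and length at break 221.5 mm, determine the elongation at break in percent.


Elongation = (Lf - L0) / L0 * 100
= (221.5 - 44.3) / 44.3 * 100
= 177.2 / 44.3 * 100
= 400.0%

400.0%


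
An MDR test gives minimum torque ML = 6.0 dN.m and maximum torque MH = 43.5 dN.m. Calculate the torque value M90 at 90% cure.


M90 = ML + 0.9 * (MH - ML)
M90 = 6.0 + 0.9 * (43.5 - 6.0)
M90 = 6.0 + 0.9 * 37.5
M90 = 39.75 dN.m

39.75 dN.m


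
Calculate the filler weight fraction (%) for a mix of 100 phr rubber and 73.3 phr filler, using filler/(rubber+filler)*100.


Filler % = filler / (rubber + filler) * 100
= 73.3 / (100 + 73.3) * 100
= 73.3 / 173.3 * 100
= 42.3%

42.3%


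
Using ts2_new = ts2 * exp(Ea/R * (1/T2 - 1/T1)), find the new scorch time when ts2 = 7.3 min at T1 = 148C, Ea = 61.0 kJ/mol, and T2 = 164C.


Convert temperatures: T1 = 148 + 273.15 = 421.15 K, T2 = 164 + 273.15 = 437.15 K
ts2_new = 7.3 * exp(61000 / 8.314 * (1/437.15 - 1/421.15))
1/T2 - 1/T1 = -8.6907e-05
ts2_new = 3.86 min

3.86 min


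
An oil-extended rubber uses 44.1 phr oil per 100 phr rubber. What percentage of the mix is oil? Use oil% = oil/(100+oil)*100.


Oil % = oil / (100 + oil) * 100
= 44.1 / (100 + 44.1) * 100
= 44.1 / 144.1 * 100
= 30.6%

30.6%


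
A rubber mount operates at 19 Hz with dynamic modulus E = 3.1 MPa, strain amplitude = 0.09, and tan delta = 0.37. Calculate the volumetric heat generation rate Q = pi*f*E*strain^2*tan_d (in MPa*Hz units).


Q = pi * f * E * strain^2 * tan_d
= pi * 19 * 3.1 * 0.09^2 * 0.37
= pi * 19 * 3.1 * 0.0081 * 0.37
= 0.5546

Q = 0.5546


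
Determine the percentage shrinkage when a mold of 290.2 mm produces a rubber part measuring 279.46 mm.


Shrinkage = (mold - part) / mold * 100
= (290.2 - 279.46) / 290.2 * 100
= 10.74 / 290.2 * 100
= 3.7%

3.7%


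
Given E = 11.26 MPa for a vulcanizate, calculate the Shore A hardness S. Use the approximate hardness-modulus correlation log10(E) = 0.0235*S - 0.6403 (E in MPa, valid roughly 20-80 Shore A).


log10(E) = 0.0235*S - 0.6403  =>  S = (log10(E) + 0.6403) / 0.0235
log10(11.26) = 1.051538
S = (1.051538 + 0.6403) / 0.0235 = 1.691838 / 0.0235
S = 72.0

Shore A = 72.0


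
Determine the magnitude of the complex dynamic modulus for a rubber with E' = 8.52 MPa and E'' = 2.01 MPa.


|E*| = sqrt(E'^2 + E''^2)
= sqrt(8.52^2 + 2.01^2)
= sqrt(72.5904 + 4.0401)
= 8.754 MPa

8.754 MPa


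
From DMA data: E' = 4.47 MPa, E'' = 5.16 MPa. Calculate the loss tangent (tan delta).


tan delta = E'' / E'
= 5.16 / 4.47
= 1.1544

tan delta = 1.1544


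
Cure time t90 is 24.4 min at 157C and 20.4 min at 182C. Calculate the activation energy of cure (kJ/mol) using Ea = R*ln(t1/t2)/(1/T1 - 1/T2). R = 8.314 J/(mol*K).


T1 = 430.15 K, T2 = 455.15 K
1/T1 - 1/T2 = 1.2769e-04
ln(t1/t2) = ln(24.4/20.4) = 0.1790
Ea = 8.314 * 0.1790 / 1.2769e-04 = 11657.7442 J/mol
Ea = 11.66 kJ/mol

11.66 kJ/mol


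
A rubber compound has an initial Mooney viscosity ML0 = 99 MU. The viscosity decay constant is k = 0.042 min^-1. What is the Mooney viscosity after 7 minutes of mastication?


ML = ML0 * exp(-k * t)
ML = 99 * exp(-0.042 * 7)
ML = 99 * 0.7453
ML = 73.78 MU

73.78 MU


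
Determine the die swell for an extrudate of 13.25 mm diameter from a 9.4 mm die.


Die swell ratio = D_extrudate / D_die
= 13.25 / 9.4
= 1.41

Die swell = 1.41


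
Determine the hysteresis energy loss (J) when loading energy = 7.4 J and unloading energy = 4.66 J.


Hysteresis loss = loading - unloading
= 7.4 - 4.66
= 2.74 J

2.74 J


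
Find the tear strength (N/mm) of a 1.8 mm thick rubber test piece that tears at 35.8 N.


Tear strength = force / thickness
= 35.8 / 1.8
= 19.89 N/mm

19.89 N/mm


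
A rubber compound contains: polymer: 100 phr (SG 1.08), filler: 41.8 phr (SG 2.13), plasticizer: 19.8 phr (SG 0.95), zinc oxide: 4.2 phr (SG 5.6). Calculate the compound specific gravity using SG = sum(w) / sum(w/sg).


Sum of weights = 165.8
Volume contributions:
  polymer: 100/1.08 = 92.5926
  filler: 41.8/2.13 = 19.6244
  plasticizer: 19.8/0.95 = 20.8421
  zinc oxide: 4.2/5.6 = 0.7500
Sum of volumes = 133.8091
SG = 165.8 / 133.8091 = 1.239

SG = 1.239


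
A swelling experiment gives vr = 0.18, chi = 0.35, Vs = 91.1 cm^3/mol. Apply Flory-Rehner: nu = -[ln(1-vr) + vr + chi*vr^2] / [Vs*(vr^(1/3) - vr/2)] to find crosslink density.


ln(1 - vr) = ln(1 - 0.18) = -0.1985
Numerator = -((-0.1985) + 0.18 + 0.35 * 0.18^2) = 0.0071
Denominator = 91.1 * (0.18^(1/3) - 0.18/2) = 43.2380
nu = 0.0071 / 43.2380 = 1.6446e-04 mol/cm^3

1.6446e-04 mol/cm^3


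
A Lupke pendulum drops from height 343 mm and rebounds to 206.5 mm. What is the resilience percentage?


Resilience = h_rebound / h_drop * 100
= 206.5 / 343 * 100
= 60.2%

60.2%


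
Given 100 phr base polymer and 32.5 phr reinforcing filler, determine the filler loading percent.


Filler % = filler / (rubber + filler) * 100
= 32.5 / (100 + 32.5) * 100
= 32.5 / 132.5 * 100
= 24.53%

24.53%


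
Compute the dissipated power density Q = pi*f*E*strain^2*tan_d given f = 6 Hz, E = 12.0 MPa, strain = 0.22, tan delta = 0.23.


Q = pi * f * E * strain^2 * tan_d
= pi * 6 * 12.0 * 0.22^2 * 0.23
= pi * 6 * 12.0 * 0.0484 * 0.23
= 2.5180

Q = 2.5180


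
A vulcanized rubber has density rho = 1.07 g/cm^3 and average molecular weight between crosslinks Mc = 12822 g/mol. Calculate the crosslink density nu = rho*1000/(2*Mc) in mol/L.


nu = rho * 1000 / (2 * Mc)
nu = 1.07 * 1000 / (2 * 12822)
nu = 1070.0 / 25644
nu = 0.0417 mol/L

0.0417 mol/L


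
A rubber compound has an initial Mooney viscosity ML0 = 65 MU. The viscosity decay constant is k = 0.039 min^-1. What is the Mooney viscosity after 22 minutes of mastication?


ML = ML0 * exp(-k * t)
ML = 65 * exp(-0.039 * 22)
ML = 65 * 0.4240
ML = 27.56 MU

27.56 MU


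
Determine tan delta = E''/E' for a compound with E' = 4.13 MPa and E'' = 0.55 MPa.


tan delta = E'' / E'
= 0.55 / 4.13
= 0.1332

tan delta = 0.1332


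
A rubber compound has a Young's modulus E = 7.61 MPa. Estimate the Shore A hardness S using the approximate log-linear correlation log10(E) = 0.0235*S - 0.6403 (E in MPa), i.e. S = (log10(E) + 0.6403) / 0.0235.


log10(E) = 0.0235*S - 0.6403  =>  S = (log10(E) + 0.6403) / 0.0235
log10(7.61) = 0.881385
S = (0.881385 + 0.6403) / 0.0235 = 1.521685 / 0.0235
S = 64.8

Shore A = 64.8


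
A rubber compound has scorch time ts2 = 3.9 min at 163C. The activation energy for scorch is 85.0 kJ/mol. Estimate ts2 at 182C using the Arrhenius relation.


Convert temperatures: T1 = 163 + 273.15 = 436.15 K, T2 = 182 + 273.15 = 455.15 K
ts2_new = 3.9 * exp(85000 / 8.314 * (1/455.15 - 1/436.15))
1/T2 - 1/T1 = -9.5711e-05
ts2_new = 1.47 min

1.47 min


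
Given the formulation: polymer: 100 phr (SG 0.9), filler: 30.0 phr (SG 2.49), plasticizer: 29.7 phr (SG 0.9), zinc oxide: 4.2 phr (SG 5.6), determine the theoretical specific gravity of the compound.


Sum of weights = 163.9
Volume contributions:
  polymer: 100/0.9 = 111.1111
  filler: 30.0/2.49 = 12.0482
  plasticizer: 29.7/0.9 = 33.0000
  zinc oxide: 4.2/5.6 = 0.7500
Sum of volumes = 156.9093
SG = 163.9 / 156.9093 = 1.045

SG = 1.045


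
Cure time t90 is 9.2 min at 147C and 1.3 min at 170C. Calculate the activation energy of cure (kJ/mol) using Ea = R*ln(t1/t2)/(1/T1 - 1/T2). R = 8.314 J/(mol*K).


T1 = 420.15 K, T2 = 443.15 K
1/T1 - 1/T2 = 1.2353e-04
ln(t1/t2) = ln(9.2/1.3) = 1.9568
Ea = 8.314 * 1.9568 / 1.2353e-04 = 131702.0241 J/mol
Ea = 131.7 kJ/mol

131.7 kJ/mol


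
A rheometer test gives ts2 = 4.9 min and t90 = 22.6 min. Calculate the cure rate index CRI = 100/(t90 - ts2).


CRI = 100 / (t90 - ts2)
= 100 / (22.6 - 4.9)
= 100 / 17.7
= 5.65 min^-1

5.65 min^-1


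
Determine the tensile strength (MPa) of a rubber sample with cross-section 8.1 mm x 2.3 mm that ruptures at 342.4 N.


Area = width * thickness = 8.1 * 2.3 = 18.63 mm^2
TS = force / area = 342.4 / 18.63 = 18.38 MPa

18.38 MPa


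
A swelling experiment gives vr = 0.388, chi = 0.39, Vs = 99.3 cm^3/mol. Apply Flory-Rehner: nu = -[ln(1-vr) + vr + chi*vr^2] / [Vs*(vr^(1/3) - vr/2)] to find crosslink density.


ln(1 - vr) = ln(1 - 0.388) = -0.4910
Numerator = -((-0.4910) + 0.388 + 0.39 * 0.388^2) = 0.0443
Denominator = 99.3 * (0.388^(1/3) - 0.388/2) = 53.1616
nu = 0.0443 / 53.1616 = 8.3351e-04 mol/cm^3

8.3351e-04 mol/cm^3


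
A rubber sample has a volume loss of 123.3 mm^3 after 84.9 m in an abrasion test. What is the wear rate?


Rate = volume_loss / distance
= 123.3 / 84.9
= 1.452 mm^3/m

1.452 mm^3/m


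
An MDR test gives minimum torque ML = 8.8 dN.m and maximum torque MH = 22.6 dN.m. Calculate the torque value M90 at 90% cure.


M90 = ML + 0.9 * (MH - ML)
M90 = 8.8 + 0.9 * (22.6 - 8.8)
M90 = 8.8 + 0.9 * 13.8
M90 = 21.22 dN.m

21.22 dN.m
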